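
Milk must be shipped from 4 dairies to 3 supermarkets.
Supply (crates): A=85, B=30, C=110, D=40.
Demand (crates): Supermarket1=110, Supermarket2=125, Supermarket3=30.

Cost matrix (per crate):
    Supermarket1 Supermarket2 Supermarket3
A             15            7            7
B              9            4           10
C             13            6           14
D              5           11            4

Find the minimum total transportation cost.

2005

Optimal allocation:
  A->Supermarket2: 55 × 7 = 385
  A->Supermarket3: 30 × 7 = 210
  B->Supermarket1: 30 × 9 = 270
  C->Supermarket1: 40 × 13 = 520
  C->Supermarket2: 70 × 6 = 420
  D->Supermarket1: 40 × 5 = 200
Total = 385 + 210 + 270 + 520 + 420 + 200 = 2005.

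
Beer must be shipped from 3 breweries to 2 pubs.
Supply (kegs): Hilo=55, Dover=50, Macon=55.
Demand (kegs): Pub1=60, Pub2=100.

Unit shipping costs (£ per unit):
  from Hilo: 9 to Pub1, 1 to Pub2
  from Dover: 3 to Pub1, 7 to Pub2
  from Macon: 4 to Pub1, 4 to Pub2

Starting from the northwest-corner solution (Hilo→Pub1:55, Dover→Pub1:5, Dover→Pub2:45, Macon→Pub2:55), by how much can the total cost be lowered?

Current plan cost = 55·9 + 5·3 + 45·7 + 55·4 = £1045.
Optimal plan:
  Hilo to Pub2: 55 × £1 = £55
  Dover to Pub1: 50 × £3 = £150
  Macon to Pub1: 10 × £4 = £40
  Macon to Pub2: 45 × £4 = £180
Optimal cost = £425.
Saving = 1045 − 425 = £620.

620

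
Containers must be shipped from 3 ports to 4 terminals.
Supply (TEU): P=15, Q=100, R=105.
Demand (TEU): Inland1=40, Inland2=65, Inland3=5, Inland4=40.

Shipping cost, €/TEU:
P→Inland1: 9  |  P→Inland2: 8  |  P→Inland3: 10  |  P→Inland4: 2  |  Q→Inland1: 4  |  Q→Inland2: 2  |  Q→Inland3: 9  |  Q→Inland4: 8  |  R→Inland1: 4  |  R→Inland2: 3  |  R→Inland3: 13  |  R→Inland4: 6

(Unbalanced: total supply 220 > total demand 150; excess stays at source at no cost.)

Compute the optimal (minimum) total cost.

515

Optimal allocation:
  P->Inland4: 15 × €2 = €30
  Q->Inland1: 30 × €4 = €120
  Q->Inland2: 65 × €2 = €130
  Q->Inland3: 5 × €9 = €45
  R->Inland1: 10 × €4 = €40
  R->Inland4: 25 × €6 = €150
Total = 30 + 120 + 130 + 45 + 40 + 150 = €515.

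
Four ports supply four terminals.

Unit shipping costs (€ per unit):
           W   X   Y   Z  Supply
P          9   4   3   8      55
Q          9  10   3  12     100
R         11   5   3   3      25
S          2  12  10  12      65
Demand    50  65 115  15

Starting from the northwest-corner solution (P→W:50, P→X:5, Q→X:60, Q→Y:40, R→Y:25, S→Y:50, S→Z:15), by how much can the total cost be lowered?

Current plan cost = 50·9 + 5·4 + 60·10 + 40·3 + 25·3 + 50·10 + 15·12 = €1945.
Optimal plan:
  P–X: 55 × €4 = €220
  Q–Y: 100 × €3 = €300
  R–Y: 10 × €3 = €30
  R–Z: 15 × €3 = €45
  S–W: 50 × €2 = €100
  S–X: 10 × €12 = €120
  S–Y: 5 × €10 = €50
Optimal cost = €865.
Saving = 1945 − 865 = €1080.

1080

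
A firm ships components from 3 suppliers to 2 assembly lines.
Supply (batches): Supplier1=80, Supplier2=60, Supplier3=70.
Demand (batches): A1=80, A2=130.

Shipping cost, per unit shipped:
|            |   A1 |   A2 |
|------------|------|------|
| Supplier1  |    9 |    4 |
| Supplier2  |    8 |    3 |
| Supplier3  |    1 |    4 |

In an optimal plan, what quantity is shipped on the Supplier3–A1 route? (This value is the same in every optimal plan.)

70

Solving gives:
  Supplier1–A1: 10 × 9 = 90
  Supplier1–A2: 70 × 4 = 280
  Supplier2–A2: 60 × 3 = 180
  Supplier3–A1: 70 × 1 = 70
Total cost = 620.
So Supplier3→A1 carries 70 batches.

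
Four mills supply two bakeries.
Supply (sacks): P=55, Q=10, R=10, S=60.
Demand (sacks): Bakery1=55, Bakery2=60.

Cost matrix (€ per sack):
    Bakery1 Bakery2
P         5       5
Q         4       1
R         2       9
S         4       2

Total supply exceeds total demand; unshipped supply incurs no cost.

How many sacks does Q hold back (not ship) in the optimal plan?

Minimum-cost shipments:
  P→Bakery1: 35 sacks
  Q→Bakery2: 10 sacks
  R→Bakery1: 10 sacks
  S→Bakery1: 10 sacks
  S→Bakery2: 50 sacks
Total cost = €345.
Q ships 10 of its 10, leaving 0.

0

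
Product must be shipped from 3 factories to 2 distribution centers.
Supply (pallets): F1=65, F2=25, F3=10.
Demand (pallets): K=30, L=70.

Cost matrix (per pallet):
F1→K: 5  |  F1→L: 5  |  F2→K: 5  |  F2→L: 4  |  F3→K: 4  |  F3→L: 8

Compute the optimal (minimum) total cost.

465

An optimal shipping plan:
  F1 to K: 20 × 5 = 100
  F1 to L: 45 × 5 = 225
  F2 to L: 25 × 4 = 100
  F3 to K: 10 × 4 = 40
Total = 100 + 225 + 100 + 40 = 465.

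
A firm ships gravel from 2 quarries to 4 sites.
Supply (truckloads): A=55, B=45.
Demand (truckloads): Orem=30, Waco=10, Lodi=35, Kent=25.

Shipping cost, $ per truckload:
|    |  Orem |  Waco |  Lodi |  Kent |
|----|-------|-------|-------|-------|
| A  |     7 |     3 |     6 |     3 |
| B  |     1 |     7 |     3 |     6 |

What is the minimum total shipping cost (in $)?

An optimal shipping plan:
  A to Waco: 10 × $3 = $30
  A to Lodi: 20 × $6 = $120
  A to Kent: 25 × $3 = $75
  B to Orem: 30 × $1 = $30
  B to Lodi: 15 × $3 = $45
Total = 30 + 120 + 75 + 30 + 45 = $300.
(Supply check: A ships 55; B ships 45.)

300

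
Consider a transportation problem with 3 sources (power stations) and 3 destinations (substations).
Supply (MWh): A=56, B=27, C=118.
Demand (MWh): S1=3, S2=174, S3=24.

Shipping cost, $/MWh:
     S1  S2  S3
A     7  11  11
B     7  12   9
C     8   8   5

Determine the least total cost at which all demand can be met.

1797

An optimal shipping plan:
  A–S2: 56 × $11 = $616
  B–S1: 3 × $7 = $21
  B–S3: 24 × $9 = $216
  C–S2: 118 × $8 = $944
Total = 616 + 21 + 216 + 944 = $1797.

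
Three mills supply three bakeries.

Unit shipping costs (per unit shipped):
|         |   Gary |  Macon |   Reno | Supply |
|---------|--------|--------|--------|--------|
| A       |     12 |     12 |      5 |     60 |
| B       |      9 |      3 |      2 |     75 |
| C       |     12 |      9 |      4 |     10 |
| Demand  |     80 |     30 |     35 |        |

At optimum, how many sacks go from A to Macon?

0

Solving gives:
  A->Gary: 35 × 12 = 420
  A->Reno: 25 × 5 = 125
  B->Gary: 45 × 9 = 405
  B->Macon: 30 × 3 = 90
  C->Reno: 10 × 4 = 40
Total cost = 1080.
The route A→Macon is not used.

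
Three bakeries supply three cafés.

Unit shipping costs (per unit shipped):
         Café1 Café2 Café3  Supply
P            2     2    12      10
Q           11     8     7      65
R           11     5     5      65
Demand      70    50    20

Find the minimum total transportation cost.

Optimal allocation:
  P–Café1: 10 × 2 = 20
  Q–Café1: 60 × 11 = 660
  Q–Café3: 5 × 7 = 35
  R–Café2: 50 × 5 = 250
  R–Café3: 15 × 5 = 75
Total = 20 + 660 + 35 + 250 + 75 = 1040.
(Supply check: P ships 10; Q ships 65; R ships 65.)

1040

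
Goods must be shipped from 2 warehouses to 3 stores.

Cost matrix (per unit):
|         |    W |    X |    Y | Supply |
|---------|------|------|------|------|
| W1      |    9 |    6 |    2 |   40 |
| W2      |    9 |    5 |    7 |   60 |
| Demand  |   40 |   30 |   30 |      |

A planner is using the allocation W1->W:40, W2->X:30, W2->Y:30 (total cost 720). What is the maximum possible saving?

Current plan cost = 40·9 + 30·5 + 30·7 = 720.
Optimal plan:
  W1 to W: 10 × 9 = 90
  W1 to Y: 30 × 2 = 60
  W2 to W: 30 × 9 = 270
  W2 to X: 30 × 5 = 150
Optimal cost = 570.
Saving = 720 − 570 = 150.

150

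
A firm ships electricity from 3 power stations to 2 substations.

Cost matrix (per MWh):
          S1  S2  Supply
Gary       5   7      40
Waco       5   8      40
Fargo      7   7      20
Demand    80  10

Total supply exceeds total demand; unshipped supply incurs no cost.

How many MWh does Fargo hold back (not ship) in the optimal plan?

Minimum-cost shipments:
  Gary→S1: 40 × 5 = 200
  Waco→S1: 40 × 5 = 200
  Fargo→S2: 10 × 7 = 70
Total cost = 470.
Fargo ships 10 of its 20, leaving 10.

10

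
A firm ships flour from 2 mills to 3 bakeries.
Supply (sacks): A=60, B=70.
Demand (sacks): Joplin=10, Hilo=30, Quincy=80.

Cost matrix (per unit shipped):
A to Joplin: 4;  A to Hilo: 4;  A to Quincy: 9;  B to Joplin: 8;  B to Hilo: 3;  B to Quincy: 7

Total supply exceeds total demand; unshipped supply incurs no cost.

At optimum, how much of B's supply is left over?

Minimum-cost shipments:
  A→Joplin: 10 × 4 = 40
  A→Hilo: 30 × 4 = 120
  A→Quincy: 10 × 9 = 90
  B→Quincy: 70 × 7 = 490
Total cost = 740.
B ships 70 of its 70, leaving 0.

0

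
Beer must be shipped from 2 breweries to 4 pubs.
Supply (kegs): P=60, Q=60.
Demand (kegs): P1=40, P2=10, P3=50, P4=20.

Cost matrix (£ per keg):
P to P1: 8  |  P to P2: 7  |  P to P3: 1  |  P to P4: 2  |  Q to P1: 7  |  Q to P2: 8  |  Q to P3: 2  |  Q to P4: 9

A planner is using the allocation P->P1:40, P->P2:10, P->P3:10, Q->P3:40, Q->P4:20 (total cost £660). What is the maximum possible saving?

200

Current plan cost = 40·8 + 10·7 + 10·1 + 40·2 + 20·9 = £660.
Optimal plan:
  P->P2: 10 kegs
  P->P3: 30 kegs
  P->P4: 20 kegs
  Q->P1: 40 kegs
  Q->P3: 20 kegs
Optimal cost = £460.
Saving = 660 − 460 = £200.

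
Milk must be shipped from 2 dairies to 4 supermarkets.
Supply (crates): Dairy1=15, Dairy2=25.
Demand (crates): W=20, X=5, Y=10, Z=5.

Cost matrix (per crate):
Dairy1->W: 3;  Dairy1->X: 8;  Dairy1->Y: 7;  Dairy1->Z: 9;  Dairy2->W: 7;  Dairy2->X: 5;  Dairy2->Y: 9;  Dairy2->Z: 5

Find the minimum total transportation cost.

220

An optimal shipping plan:
  Dairy1–W: 15 × 3 = 45
  Dairy2–W: 5 × 7 = 35
  Dairy2–X: 5 × 5 = 25
  Dairy2–Y: 10 × 9 = 90
  Dairy2–Z: 5 × 5 = 25
Total = 45 + 35 + 25 + 90 + 25 = 220.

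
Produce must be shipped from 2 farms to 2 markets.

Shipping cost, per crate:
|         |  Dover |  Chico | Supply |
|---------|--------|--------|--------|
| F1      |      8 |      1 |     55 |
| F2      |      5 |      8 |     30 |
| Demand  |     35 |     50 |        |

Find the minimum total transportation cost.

One minimum-cost allocation:
  F1->Dover: 5 crates
  F1->Chico: 50 crates
  F2->Dover: 30 crates
Total cost = 240.

240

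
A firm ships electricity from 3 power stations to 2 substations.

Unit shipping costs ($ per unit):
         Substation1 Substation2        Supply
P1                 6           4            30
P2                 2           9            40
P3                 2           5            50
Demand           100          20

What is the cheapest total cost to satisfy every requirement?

320

A cheapest plan:
  P1 to Substation1: 10 × $6 = $60
  P1 to Substation2: 20 × $4 = $80
  P2 to Substation1: 40 × $2 = $80
  P3 to Substation1: 50 × $2 = $100
Total = 60 + 80 + 80 + 100 = $320.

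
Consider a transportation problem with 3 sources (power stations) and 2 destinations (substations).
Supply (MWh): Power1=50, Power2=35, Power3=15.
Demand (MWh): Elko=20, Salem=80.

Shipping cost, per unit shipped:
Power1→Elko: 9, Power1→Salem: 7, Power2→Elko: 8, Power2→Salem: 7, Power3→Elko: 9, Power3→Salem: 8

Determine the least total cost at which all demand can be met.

One minimum-cost allocation:
  Power1 to Salem: 50 MWh
  Power2 to Elko: 20 MWh
  Power2 to Salem: 15 MWh
  Power3 to Salem: 15 MWh
Total cost = 735.

735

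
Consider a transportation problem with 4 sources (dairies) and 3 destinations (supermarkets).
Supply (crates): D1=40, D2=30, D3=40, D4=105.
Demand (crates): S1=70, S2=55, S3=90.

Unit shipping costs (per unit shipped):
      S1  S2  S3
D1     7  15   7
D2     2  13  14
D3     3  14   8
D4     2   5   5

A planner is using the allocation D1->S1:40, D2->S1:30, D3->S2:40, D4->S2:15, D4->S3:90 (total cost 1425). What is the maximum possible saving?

Current plan cost = 40·7 + 30·2 + 40·14 + 15·5 + 90·5 = 1425.
Optimal plan:
  D1 to S3: 40 × 7 = 280
  D2 to S1: 30 × 2 = 60
  D3 to S1: 40 × 3 = 120
  D4 to S2: 55 × 5 = 275
  D4 to S3: 50 × 5 = 250
Optimal cost = 985.
Saving = 1425 − 985 = 440.

440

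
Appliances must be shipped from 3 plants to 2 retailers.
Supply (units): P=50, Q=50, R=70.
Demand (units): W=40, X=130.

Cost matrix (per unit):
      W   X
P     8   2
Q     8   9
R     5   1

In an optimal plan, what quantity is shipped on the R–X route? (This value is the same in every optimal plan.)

Solving gives:
  P to X: 50 × 2 = 100
  Q to W: 40 × 8 = 320
  Q to X: 10 × 9 = 90
  R to X: 70 × 1 = 70
Total cost = 580.
So R→X carries 70 units.

70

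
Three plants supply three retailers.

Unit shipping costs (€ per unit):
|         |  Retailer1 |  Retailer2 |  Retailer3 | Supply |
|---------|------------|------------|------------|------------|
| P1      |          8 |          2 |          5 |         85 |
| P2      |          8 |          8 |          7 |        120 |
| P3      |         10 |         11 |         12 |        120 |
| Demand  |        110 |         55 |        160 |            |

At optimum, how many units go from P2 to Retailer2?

Optimal shipments:
  P1→Retailer2: 55 units
  P1→Retailer3: 30 units
  P2→Retailer3: 120 units
  P3→Retailer1: 110 units
  P3→Retailer3: 10 units
Total cost = €2320.
The route P2→Retailer2 is not used.

0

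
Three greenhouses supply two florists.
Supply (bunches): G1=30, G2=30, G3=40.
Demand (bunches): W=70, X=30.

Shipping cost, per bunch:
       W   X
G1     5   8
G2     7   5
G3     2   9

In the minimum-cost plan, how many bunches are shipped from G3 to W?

40

Optimal shipments:
  G1 to W: 30 bunches
  G2 to X: 30 bunches
  G3 to W: 40 bunches
Total cost = 380.
So G3→W carries 40 bunches.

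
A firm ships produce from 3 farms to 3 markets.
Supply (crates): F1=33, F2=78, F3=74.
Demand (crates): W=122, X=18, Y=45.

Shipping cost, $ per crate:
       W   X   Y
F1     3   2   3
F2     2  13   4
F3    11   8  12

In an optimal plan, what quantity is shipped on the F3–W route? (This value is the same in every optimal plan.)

44

Optimal shipments:
  F1–Y: 33 × $3 = $99
  F2–W: 78 × $2 = $156
  F3–W: 44 × $11 = $484
  F3–X: 18 × $8 = $144
  F3–Y: 12 × $12 = $144
Total cost = $1027.
So F3→W carries 44 crates.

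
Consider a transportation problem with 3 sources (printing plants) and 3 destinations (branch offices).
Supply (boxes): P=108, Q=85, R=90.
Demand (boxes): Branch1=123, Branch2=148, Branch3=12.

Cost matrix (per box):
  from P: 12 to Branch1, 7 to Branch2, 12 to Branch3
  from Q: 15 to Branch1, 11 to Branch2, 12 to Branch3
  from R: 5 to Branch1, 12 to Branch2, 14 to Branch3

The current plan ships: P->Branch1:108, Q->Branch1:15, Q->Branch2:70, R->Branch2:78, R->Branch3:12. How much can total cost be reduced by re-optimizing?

Current plan cost = 108·12 + 15·15 + 70·11 + 78·12 + 12·14 = 3395.
Optimal plan:
  P to Branch2: 108 boxes
  Q to Branch1: 33 boxes
  Q to Branch2: 40 boxes
  Q to Branch3: 12 boxes
  R to Branch1: 90 boxes
Optimal cost = 2285.
Saving = 3395 − 2285 = 1110.

1110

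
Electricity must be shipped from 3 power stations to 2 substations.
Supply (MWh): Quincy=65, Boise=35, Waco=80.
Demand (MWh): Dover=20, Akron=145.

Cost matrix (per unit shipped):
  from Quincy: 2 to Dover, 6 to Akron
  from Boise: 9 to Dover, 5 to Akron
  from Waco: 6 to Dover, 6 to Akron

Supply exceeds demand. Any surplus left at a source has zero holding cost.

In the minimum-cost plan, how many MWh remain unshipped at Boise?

Minimum-cost shipments:
  Quincy to Dover: 20 MWh
  Quincy to Akron: 45 MWh
  Boise to Akron: 35 MWh
  Waco to Akron: 65 MWh
Total cost = 875.
Boise ships 35 of its 35, leaving 0.

0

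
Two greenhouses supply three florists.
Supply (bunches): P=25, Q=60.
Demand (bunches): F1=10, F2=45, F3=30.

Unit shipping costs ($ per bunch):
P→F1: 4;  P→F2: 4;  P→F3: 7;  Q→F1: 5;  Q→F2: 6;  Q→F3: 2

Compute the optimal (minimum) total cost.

One minimum-cost allocation:
  P to F2: 25 × $4 = $100
  Q to F1: 10 × $5 = $50
  Q to F2: 20 × $6 = $120
  Q to F3: 30 × $2 = $60
Total = 100 + 50 + 120 + 60 = $330.
(Supply check: P ships 25; Q ships 60.)

330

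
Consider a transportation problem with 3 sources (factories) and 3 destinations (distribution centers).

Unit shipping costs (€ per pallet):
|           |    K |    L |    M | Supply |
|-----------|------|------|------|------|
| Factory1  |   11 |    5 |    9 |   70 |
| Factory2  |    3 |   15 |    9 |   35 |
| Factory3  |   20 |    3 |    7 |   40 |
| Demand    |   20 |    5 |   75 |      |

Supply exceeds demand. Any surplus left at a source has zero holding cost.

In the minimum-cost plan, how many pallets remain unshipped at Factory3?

0

An optimal plan:
  Factory1–L: 5 × €5 = €25
  Factory1–M: 20 × €9 = €180
  Factory2–K: 20 × €3 = €60
  Factory2–M: 15 × €9 = €135
  Factory3–M: 40 × €7 = €280
Total cost = €680.
Factory3 ships 40 of its 40, leaving 0.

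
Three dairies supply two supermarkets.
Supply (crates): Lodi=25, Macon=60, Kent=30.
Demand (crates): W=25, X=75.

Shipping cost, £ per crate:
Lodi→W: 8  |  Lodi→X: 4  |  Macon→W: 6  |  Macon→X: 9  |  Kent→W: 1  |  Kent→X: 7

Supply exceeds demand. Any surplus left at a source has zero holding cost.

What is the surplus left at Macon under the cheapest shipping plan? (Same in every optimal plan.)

15

Minimum-cost shipments:
  Lodi→X: 25 crates
  Macon→X: 45 crates
  Kent→W: 25 crates
  Kent→X: 5 crates
Total cost = £565.
Macon ships 45 of its 60, leaving 15.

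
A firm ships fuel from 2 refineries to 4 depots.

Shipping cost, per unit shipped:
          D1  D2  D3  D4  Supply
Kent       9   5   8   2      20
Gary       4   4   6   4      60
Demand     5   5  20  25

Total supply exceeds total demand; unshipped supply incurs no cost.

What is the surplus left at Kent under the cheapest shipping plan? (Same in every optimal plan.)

0

An optimal plan:
  Kent→D4: 20 × 2 = 40
  Gary→D1: 5 × 4 = 20
  Gary→D2: 5 × 4 = 20
  Gary→D3: 20 × 6 = 120
  Gary→D4: 5 × 4 = 20
Total cost = 220.
Kent ships 20 of its 20, leaving 0.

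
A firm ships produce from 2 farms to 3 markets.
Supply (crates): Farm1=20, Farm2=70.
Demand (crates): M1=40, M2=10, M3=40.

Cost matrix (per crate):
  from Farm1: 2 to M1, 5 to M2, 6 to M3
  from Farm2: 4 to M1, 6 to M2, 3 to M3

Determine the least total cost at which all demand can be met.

300

One minimum-cost allocation:
  Farm1 to M1: 20 crates
  Farm2 to M1: 20 crates
  Farm2 to M2: 10 crates
  Farm2 to M3: 40 crates
Total cost = 300.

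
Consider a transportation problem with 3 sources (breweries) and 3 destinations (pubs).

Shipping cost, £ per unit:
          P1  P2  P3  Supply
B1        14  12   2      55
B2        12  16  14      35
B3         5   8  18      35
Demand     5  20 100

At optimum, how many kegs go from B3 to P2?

20

The minimum-cost plan:
  B1→P3: 55 × £2 = £110
  B2→P3: 35 × £14 = £490
  B3→P1: 5 × £5 = £25
  B3→P2: 20 × £8 = £160
  B3→P3: 10 × £18 = £180
Total cost = £965.
So B3→P2 carries 20 kegs.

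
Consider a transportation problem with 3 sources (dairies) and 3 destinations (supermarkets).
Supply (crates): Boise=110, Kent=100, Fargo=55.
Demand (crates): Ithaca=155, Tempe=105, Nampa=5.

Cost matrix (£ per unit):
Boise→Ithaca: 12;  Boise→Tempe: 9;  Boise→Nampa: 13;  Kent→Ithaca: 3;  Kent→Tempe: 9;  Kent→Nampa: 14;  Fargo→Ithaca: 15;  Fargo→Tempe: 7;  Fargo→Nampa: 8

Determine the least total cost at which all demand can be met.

1845

One minimum-cost allocation:
  Boise→Ithaca: 55 × £12 = £660
  Boise→Tempe: 55 × £9 = £495
  Kent→Ithaca: 100 × £3 = £300
  Fargo→Tempe: 50 × £7 = £350
  Fargo→Nampa: 5 × £8 = £40
Total = 660 + 495 + 300 + 350 + 40 = £1845.
(Supply check: Boise ships 110; Kent ships 100; Fargo ships 55.)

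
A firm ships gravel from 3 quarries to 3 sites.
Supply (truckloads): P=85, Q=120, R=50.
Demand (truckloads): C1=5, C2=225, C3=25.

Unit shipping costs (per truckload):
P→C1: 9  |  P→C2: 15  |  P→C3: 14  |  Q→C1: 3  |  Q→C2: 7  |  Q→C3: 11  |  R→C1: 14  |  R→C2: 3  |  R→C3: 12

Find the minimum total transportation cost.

A cheapest plan:
  P->C1: 5 × 9 = 45
  P->C2: 55 × 15 = 825
  P->C3: 25 × 14 = 350
  Q->C2: 120 × 7 = 840
  R->C2: 50 × 3 = 150
Total = 45 + 825 + 350 + 840 + 150 = 2210.

2210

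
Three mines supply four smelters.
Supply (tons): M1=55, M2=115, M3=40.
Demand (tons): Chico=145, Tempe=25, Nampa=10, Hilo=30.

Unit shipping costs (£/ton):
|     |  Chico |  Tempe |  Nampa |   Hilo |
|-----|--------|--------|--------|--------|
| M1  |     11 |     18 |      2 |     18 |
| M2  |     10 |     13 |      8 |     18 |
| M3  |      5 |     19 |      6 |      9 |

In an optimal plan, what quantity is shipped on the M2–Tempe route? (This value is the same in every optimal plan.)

25

The minimum-cost plan:
  M1 to Chico: 45 × £11 = £495
  M1 to Nampa: 10 × £2 = £20
  M2 to Chico: 90 × £10 = £900
  M2 to Tempe: 25 × £13 = £325
  M3 to Chico: 10 × £5 = £50
  M3 to Hilo: 30 × £9 = £270
Total cost = £2060.
So M2→Tempe carries 25 tons.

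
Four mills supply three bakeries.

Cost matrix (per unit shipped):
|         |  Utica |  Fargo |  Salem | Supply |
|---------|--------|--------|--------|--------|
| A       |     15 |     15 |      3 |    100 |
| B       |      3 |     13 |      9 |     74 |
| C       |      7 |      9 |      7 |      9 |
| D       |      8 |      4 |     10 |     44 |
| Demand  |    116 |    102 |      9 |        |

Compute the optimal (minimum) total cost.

1853

A cheapest plan:
  A->Utica: 33 sacks
  A->Fargo: 58 sacks
  A->Salem: 9 sacks
  B->Utica: 74 sacks
  C->Utica: 9 sacks
  D->Fargo: 44 sacks
Total cost = 1853.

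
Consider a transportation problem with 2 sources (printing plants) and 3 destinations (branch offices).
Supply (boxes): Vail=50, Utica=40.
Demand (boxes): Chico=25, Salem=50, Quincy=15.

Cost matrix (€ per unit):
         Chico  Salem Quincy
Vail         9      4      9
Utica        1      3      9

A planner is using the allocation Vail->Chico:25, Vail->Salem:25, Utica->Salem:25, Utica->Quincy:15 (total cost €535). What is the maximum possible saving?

190

Current plan cost = 25·9 + 25·4 + 25·3 + 15·9 = €535.
Optimal plan:
  Vail to Salem: 35 × €4 = €140
  Vail to Quincy: 15 × €9 = €135
  Utica to Chico: 25 × €1 = €25
  Utica to Salem: 15 × €3 = €45
Optimal cost = €345.
Saving = 535 − 345 = €190.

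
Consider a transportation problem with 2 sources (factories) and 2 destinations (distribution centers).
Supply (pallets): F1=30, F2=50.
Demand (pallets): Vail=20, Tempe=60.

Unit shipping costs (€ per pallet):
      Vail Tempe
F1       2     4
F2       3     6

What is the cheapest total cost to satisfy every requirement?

360

Optimal allocation:
  F1->Tempe: 30 pallets
  F2->Vail: 20 pallets
  F2->Tempe: 30 pallets
Total cost = €360.
(Supply check: F1 ships 30; F2 ships 50.)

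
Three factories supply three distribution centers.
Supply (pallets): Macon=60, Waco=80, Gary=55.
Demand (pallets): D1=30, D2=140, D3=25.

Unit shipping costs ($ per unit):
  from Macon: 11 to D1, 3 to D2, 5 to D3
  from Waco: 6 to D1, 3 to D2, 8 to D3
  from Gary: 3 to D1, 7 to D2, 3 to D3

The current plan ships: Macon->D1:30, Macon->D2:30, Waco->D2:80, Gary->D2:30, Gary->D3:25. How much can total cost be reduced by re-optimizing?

360

Current plan cost = 30·11 + 30·3 + 80·3 + 30·7 + 25·3 = $945.
Optimal plan:
  Macon->D2: 60 × $3 = $180
  Waco->D2: 80 × $3 = $240
  Gary->D1: 30 × $3 = $90
  Gary->D3: 25 × $3 = $75
Optimal cost = $585.
Saving = 945 − 585 = $360.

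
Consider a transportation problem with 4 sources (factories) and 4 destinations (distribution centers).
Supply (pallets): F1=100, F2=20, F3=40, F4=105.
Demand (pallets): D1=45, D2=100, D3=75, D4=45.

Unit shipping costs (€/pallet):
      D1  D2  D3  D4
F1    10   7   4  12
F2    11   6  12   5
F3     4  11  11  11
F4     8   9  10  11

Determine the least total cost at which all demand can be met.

A cheapest plan:
  F1->D2: 25 pallets
  F1->D3: 75 pallets
  F2->D4: 20 pallets
  F3->D1: 40 pallets
  F4->D1: 5 pallets
  F4->D2: 75 pallets
  F4->D4: 25 pallets
Total cost = €1725.
(Supply check: F1 ships 100; F2 ships 20; F3 ships 40; F4 ships 105.)

1725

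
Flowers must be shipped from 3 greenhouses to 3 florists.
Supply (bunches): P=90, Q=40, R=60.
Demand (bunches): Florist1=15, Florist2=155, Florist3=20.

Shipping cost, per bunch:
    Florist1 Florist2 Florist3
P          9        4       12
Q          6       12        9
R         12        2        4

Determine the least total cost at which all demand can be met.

810

An optimal shipping plan:
  P to Florist2: 90 bunches
  Q to Florist1: 15 bunches
  Q to Florist2: 5 bunches
  Q to Florist3: 20 bunches
  R to Florist2: 60 bunches
Total cost = 810.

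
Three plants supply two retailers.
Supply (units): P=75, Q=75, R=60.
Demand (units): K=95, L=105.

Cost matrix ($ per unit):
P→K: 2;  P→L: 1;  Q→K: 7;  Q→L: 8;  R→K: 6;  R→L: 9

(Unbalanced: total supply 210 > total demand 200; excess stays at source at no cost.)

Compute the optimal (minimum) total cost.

920

A cheapest plan:
  P->L: 75 × $1 = $75
  Q->K: 35 × $7 = $245
  Q->L: 30 × $8 = $240
  R->K: 60 × $6 = $360
Total = 75 + 245 + 240 + 360 = $920.
(Supply check: P ships 75; Q ships 65; R ships 60.)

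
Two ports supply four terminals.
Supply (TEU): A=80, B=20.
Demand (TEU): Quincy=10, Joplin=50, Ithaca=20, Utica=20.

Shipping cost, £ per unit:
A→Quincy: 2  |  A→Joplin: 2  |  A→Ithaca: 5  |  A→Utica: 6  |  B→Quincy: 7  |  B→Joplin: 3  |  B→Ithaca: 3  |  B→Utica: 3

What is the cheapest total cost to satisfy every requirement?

280

One minimum-cost allocation:
  A to Quincy: 10 TEU
  A to Joplin: 50 TEU
  A to Ithaca: 20 TEU
  B to Utica: 20 TEU
Total cost = £280.
(Supply check: A ships 80; B ships 20.)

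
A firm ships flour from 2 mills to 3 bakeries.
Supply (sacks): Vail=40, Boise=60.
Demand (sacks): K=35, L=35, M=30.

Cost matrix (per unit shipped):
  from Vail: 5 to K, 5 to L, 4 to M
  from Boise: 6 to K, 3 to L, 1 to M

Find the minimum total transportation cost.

Optimal allocation:
  Vail→K: 35 × 5 = 175
  Vail→L: 5 × 5 = 25
  Boise→L: 30 × 3 = 90
  Boise→M: 30 × 1 = 30
Total = 175 + 25 + 90 + 30 = 320.
(Supply check: Vail ships 40; Boise ships 60.)

320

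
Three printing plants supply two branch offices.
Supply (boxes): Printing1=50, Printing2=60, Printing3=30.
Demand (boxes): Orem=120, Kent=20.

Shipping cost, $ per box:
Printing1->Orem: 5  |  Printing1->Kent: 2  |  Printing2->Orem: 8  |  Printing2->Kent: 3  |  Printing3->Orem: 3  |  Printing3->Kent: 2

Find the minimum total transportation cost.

Optimal allocation:
  Printing1 to Orem: 50 × $5 = $250
  Printing2 to Orem: 40 × $8 = $320
  Printing2 to Kent: 20 × $3 = $60
  Printing3 to Orem: 30 × $3 = $90
Total = 250 + 320 + 60 + 90 = $720.

720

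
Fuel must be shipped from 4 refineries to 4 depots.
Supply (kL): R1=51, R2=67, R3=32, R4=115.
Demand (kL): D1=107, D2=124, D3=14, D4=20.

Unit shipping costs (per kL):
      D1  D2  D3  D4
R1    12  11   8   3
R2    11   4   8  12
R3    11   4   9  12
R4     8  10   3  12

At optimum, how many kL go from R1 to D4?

The minimum-cost plan:
  R1->D1: 6 × 12 = 72
  R1->D2: 25 × 11 = 275
  R1->D4: 20 × 3 = 60
  R2->D2: 67 × 4 = 268
  R3->D2: 32 × 4 = 128
  R4->D1: 101 × 8 = 808
  R4->D3: 14 × 3 = 42
Total cost = 1653.
So R1→D4 carries 20 kL.

20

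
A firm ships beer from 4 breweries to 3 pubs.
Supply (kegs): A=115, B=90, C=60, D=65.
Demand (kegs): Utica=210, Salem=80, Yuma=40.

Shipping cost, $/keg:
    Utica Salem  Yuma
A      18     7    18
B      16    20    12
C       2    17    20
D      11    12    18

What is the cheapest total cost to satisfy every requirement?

3305

One minimum-cost allocation:
  A->Utica: 35 kegs
  A->Salem: 80 kegs
  B->Utica: 50 kegs
  B->Yuma: 40 kegs
  C->Utica: 60 kegs
  D->Utica: 65 kegs
Total cost = $3305.
(Supply check: A ships 115; B ships 90; C ships 60; D ships 65.)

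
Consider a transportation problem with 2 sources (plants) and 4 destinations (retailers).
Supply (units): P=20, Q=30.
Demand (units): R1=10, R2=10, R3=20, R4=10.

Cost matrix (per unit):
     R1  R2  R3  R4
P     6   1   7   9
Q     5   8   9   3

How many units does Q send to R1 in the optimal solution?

Optimal shipments:
  P to R2: 10 units
  P to R3: 10 units
  Q to R1: 10 units
  Q to R3: 10 units
  Q to R4: 10 units
Total cost = 250.
So Q→R1 carries 10 units.

10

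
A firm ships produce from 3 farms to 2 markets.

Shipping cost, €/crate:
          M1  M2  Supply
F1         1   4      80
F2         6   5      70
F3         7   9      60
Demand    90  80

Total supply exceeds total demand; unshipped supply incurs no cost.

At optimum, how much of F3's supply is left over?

40

An optimal plan:
  F1 to M1: 80 × €1 = €80
  F2 to M2: 70 × €5 = €350
  F3 to M1: 10 × €7 = €70
  F3 to M2: 10 × €9 = €90
Total cost = €590.
F3 ships 20 of its 60, leaving 40.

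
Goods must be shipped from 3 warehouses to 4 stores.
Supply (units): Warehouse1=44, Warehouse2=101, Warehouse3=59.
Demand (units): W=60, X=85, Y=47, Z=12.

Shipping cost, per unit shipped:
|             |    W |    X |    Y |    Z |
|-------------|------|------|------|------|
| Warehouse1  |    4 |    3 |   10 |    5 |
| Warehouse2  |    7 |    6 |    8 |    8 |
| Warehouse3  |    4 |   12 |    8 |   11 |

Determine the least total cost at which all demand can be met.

1093

One minimum-cost allocation:
  Warehouse1->X: 44 × 3 = 132
  Warehouse2->W: 1 × 7 = 7
  Warehouse2->X: 41 × 6 = 246
  Warehouse2->Y: 47 × 8 = 376
  Warehouse2->Z: 12 × 8 = 96
  Warehouse3->W: 59 × 4 = 236
Total = 132 + 7 + 246 + 376 + 96 + 236 = 1093.
(Supply check: Warehouse1 ships 44; Warehouse2 ships 101; Warehouse3 ships 59.)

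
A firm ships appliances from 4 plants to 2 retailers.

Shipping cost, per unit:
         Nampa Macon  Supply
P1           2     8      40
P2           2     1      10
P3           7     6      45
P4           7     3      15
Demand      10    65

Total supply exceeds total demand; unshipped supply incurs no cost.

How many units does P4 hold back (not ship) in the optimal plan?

Minimum-cost shipments:
  P1–Nampa: 10 units
  P2–Macon: 10 units
  P3–Macon: 40 units
  P4–Macon: 15 units
Total cost = 315.
P4 ships 15 of its 15, leaving 0.

0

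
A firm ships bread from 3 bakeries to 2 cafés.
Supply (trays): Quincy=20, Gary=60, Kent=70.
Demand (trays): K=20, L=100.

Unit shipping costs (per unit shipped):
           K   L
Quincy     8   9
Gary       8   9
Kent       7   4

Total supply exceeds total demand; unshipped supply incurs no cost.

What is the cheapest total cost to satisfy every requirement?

710

An optimal shipping plan:
  Quincy->L: 20 trays
  Gary->K: 20 trays
  Gary->L: 10 trays
  Kent->L: 70 trays
Total cost = 710.
(Supply check: Quincy ships 20; Gary ships 30; Kent ships 70.)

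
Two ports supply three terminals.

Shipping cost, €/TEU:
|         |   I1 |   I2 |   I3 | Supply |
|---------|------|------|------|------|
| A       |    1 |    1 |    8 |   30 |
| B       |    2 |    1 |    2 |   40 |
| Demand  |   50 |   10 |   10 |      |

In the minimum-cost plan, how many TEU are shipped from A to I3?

0

Optimal shipments:
  A→I1: 30 TEU
  B→I1: 20 TEU
  B→I2: 10 TEU
  B→I3: 10 TEU
Total cost = €100.
The route A→I3 is not used.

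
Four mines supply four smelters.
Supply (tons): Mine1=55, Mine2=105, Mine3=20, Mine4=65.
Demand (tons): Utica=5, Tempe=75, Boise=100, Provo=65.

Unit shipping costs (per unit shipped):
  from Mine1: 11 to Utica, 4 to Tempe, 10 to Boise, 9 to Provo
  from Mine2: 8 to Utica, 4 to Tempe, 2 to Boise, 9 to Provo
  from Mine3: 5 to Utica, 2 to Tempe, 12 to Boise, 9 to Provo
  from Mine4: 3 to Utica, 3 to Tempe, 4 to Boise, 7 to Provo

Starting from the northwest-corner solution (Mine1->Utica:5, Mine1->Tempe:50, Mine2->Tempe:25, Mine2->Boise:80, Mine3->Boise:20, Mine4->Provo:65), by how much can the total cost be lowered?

Current plan cost = 5·11 + 50·4 + 25·4 + 80·2 + 20·12 + 65·7 = 1210.
Optimal plan:
  Mine1 to Tempe: 55 tons
  Mine2 to Boise: 100 tons
  Mine2 to Provo: 5 tons
  Mine3 to Tempe: 20 tons
  Mine4 to Utica: 5 tons
  Mine4 to Provo: 60 tons
Optimal cost = 940.
Saving = 1210 − 940 = 270.

270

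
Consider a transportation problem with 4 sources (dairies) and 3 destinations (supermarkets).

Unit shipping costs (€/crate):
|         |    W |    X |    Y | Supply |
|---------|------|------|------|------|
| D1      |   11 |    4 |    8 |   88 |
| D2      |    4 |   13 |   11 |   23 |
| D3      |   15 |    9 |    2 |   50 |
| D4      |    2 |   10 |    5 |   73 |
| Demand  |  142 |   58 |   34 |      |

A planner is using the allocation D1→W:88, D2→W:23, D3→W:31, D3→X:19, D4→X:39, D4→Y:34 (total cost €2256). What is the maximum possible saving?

1148

Current plan cost = 88·11 + 23·4 + 31·15 + 19·9 + 39·10 + 34·5 = €2256.
Optimal plan:
  D1 to W: 30 × €11 = €330
  D1 to X: 58 × €4 = €232
  D2 to W: 23 × €4 = €92
  D3 to W: 16 × €15 = €240
  D3 to Y: 34 × €2 = €68
  D4 to W: 73 × €2 = €146
Optimal cost = €1108.
Saving = 2256 − 1108 = €1148.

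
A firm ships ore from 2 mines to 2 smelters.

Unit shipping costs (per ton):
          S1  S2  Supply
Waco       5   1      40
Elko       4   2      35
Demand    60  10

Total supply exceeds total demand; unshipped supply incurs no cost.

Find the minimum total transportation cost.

275

An optimal shipping plan:
  Waco to S1: 25 × 5 = 125
  Waco to S2: 10 × 1 = 10
  Elko to S1: 35 × 4 = 140
Total = 125 + 10 + 140 = 275.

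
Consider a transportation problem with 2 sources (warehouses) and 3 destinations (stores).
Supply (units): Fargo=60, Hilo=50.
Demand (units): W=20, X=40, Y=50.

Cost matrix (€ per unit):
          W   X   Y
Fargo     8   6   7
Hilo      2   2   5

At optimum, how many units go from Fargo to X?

10

The minimum-cost plan:
  Fargo→X: 10 × €6 = €60
  Fargo→Y: 50 × €7 = €350
  Hilo→W: 20 × €2 = €40
  Hilo→X: 30 × €2 = €60
Total cost = €510.
So Fargo→X carries 10 units.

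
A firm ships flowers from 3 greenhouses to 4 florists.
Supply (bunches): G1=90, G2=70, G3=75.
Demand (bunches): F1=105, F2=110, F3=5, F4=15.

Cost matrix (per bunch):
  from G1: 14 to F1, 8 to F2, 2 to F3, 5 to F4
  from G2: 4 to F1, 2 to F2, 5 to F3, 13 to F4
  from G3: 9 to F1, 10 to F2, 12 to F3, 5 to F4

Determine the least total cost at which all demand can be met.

An optimal shipping plan:
  G1 to F2: 70 × 8 = 560
  G1 to F3: 5 × 2 = 10
  G1 to F4: 15 × 5 = 75
  G2 to F1: 30 × 4 = 120
  G2 to F2: 40 × 2 = 80
  G3 to F1: 75 × 9 = 675
Total = 560 + 10 + 75 + 120 + 80 + 675 = 1520.

1520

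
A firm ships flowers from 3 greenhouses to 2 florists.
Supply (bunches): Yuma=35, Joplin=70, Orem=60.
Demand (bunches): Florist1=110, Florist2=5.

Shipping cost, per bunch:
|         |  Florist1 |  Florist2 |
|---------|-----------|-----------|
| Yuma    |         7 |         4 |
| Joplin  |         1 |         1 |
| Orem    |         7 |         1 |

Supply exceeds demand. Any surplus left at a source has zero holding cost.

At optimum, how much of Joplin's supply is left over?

An optimal plan:
  Joplin–Florist1: 70 × 1 = 70
  Orem–Florist1: 40 × 7 = 280
  Orem–Florist2: 5 × 1 = 5
Total cost = 355.
Joplin ships 70 of its 70, leaving 0.

0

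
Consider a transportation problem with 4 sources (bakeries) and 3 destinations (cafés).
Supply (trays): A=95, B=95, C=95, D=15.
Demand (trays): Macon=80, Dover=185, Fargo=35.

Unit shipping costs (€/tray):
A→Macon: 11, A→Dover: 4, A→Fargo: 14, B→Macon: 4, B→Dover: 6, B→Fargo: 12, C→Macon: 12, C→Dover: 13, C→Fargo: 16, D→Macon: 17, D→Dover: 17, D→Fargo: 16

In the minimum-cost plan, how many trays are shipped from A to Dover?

The minimum-cost plan:
  A to Dover: 95 trays
  B to Macon: 80 trays
  B to Dover: 15 trays
  C to Dover: 75 trays
  C to Fargo: 20 trays
  D to Fargo: 15 trays
Total cost = €2325.
So A→Dover carries 95 trays.

95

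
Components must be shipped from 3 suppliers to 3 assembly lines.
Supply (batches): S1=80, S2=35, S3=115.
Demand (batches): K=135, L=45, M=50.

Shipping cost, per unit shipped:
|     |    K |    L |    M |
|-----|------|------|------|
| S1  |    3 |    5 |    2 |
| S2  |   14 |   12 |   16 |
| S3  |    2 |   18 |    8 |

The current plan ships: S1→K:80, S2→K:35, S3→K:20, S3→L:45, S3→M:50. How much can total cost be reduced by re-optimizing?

1120

Current plan cost = 80·3 + 35·14 + 20·2 + 45·18 + 50·8 = 1980.
Optimal plan:
  S1 to K: 20 × 3 = 60
  S1 to L: 10 × 5 = 50
  S1 to M: 50 × 2 = 100
  S2 to L: 35 × 12 = 420
  S3 to K: 115 × 2 = 230
Optimal cost = 860.
Saving = 1980 − 860 = 1120.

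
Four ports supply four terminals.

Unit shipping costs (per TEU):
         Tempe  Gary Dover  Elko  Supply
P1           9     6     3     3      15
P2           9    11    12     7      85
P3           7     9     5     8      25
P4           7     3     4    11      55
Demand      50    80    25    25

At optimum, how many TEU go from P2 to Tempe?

The minimum-cost plan:
  P1→Gary: 15 × 6 = 90
  P2→Tempe: 50 × 9 = 450
  P2→Gary: 10 × 11 = 110
  P2→Elko: 25 × 7 = 175
  P3→Dover: 25 × 5 = 125
  P4→Gary: 55 × 3 = 165
Total cost = 1115.
So P2→Tempe carries 50 TEU.

50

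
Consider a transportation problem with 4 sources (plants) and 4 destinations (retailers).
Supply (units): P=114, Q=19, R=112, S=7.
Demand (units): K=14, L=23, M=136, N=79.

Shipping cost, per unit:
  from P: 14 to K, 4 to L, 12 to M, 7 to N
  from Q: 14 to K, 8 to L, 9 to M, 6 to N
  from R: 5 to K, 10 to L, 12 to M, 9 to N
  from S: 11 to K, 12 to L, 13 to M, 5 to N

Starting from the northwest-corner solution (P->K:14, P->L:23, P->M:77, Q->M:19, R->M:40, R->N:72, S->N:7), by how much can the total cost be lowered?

270

Current plan cost = 14·14 + 23·4 + 77·12 + 19·9 + 40·12 + 72·9 + 7·5 = 2546.
Optimal plan:
  P→L: 23 × 4 = 92
  P→M: 19 × 12 = 228
  P→N: 72 × 7 = 504
  Q→M: 19 × 9 = 171
  R→K: 14 × 5 = 70
  R→M: 98 × 12 = 1176
  S→N: 7 × 5 = 35
Optimal cost = 2276.
Saving = 2546 − 2276 = 270.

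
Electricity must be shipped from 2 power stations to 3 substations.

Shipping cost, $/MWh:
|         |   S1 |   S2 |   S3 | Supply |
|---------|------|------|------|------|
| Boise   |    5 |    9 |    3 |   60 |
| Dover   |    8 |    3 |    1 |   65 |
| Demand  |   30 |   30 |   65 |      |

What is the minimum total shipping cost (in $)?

An optimal shipping plan:
  Boise–S1: 30 × $5 = $150
  Boise–S3: 30 × $3 = $90
  Dover–S2: 30 × $3 = $90
  Dover–S3: 35 × $1 = $35
Total = 150 + 90 + 90 + 35 = $365.

365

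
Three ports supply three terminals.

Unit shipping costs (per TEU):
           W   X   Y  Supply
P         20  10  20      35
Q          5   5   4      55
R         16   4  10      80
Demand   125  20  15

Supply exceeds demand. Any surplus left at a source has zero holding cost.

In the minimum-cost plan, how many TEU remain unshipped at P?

Minimum-cost shipments:
  P->W: 25 TEU
  Q->W: 55 TEU
  R->W: 45 TEU
  R->X: 20 TEU
  R->Y: 15 TEU
Total cost = 1725.
P ships 25 of its 35, leaving 10.

10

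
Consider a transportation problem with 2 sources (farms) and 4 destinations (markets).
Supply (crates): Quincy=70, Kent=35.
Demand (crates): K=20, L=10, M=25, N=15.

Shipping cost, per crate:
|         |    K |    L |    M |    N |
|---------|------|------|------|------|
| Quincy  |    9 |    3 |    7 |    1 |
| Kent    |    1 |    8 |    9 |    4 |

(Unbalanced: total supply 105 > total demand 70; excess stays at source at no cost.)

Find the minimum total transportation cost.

240

A cheapest plan:
  Quincy–L: 10 × 3 = 30
  Quincy–M: 25 × 7 = 175
  Quincy–N: 15 × 1 = 15
  Kent–K: 20 × 1 = 20
Total = 30 + 175 + 15 + 20 = 240.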